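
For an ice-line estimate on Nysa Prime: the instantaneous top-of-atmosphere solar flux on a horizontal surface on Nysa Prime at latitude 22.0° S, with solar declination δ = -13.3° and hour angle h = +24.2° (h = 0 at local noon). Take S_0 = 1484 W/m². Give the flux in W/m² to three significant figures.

1.35e+03 W/m²

cos θ_z = sin ϕ sin δ + cos ϕ cos δ cos h = 0.086178 + 0.823020 = 0.909198.
Flux = S_0 · cos θ_z = 1484 × 0.909198 = 1349 W/m².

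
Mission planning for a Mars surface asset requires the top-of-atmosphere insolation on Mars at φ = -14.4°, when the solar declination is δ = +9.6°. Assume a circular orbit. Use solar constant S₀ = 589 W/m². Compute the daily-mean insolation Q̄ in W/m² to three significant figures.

Q̄ ≈ 167 W/m²

cos H₀ = −tan(-14.4°) tan(+9.600°) = 0.0434, H₀ = 1.5274 rad.
Bracket: H₀ sin φ sin δ + cos φ cos δ sin H₀ = 1.5274×-0.24869×0.16677 + 0.96858×0.98600×0.99906 = -0.063347 + 0.954122 = 0.890775.
Q̄ = (S₀/π) × [bracket] = (589/π) × 0.890775 = 167.0 W/m².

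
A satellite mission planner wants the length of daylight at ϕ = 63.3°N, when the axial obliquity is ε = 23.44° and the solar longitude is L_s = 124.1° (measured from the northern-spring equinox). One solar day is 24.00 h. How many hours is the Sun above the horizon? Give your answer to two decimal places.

17.86 h

Solar declination: sin δ = sin ε · sin L_s = sin 23.44° × sin 124.1° = 0.32939, so δ = +19.232°.
cos h₀ = −tan ϕ · tan δ = −tan(+63.3°) × tan(+19.232°) = -0.6936, so h₀ = 2.3373 rad = 133.92°.
Daylight = 2h₀/(2π) × 24.00 h = (2.3373/π) × 24.00 = 17.86 h.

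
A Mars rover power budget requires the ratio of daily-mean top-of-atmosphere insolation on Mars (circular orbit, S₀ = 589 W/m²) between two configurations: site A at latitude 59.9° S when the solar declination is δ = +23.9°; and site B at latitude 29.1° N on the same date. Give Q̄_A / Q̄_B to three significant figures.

— Configuration A (φ=-59.9°):
cos H₀ = −tan(-59.9°) tan(+23.900°) = 0.7645, H₀ = 0.7006 rad.
Bracket: H₀ sin φ sin δ + cos φ cos δ sin H₀ = 0.7006×-0.86515×0.40514 + 0.50151×0.91425×0.64468 = -0.245565 + 0.295589 = 0.050024.
Q̄ = (S₀/π) × [bracket] = (589/π) × 0.050024 = 9.3787 W/m².
— Configuration B (φ=+29.1°):
cos H₀ = −tan(+29.1°) tan(+23.900°) = -0.2466, H₀ = 1.8200 rad.
Bracket: H₀ sin φ sin δ + cos φ cos δ sin H₀ = 1.8200×0.48634×0.40514 + 0.87377×0.91425×0.96911 = 0.358605 + 0.774168 = 1.132773.
Q̄ = (S₀/π) × [bracket] = (589/π) × 1.132773 = 212.38 W/m².
Ratio Q̄_A / Q̄_B = 9.3787 / 212.38 = 0.04416.

Q̄_A / Q̄_B ≈ 0.0442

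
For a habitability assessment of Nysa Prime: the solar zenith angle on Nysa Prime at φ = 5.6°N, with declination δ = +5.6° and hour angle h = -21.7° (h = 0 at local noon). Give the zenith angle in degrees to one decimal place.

θ_z = 21.6°

cos θ_z = sin φ sin δ + cos φ cos δ cos h = 0.009522 + 0.920285 = 0.929807.
θ_z = arccos(0.929807) = 21.6°.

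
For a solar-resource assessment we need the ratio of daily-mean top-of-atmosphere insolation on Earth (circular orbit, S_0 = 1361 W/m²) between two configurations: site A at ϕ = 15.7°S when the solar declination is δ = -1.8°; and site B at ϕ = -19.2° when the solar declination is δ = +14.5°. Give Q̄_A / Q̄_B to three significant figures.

— Configuration A (ϕ=-15.7°):
cos h₀ = −tan(-15.7°) tan(-1.800°) = -0.0088, h₀ = 1.5796 rad.
Bracket: h₀ sin ϕ sin δ + cos ϕ cos δ sin h₀ = 1.5796×-0.27060×-0.03141 + 0.96269×0.99951×0.99996 = 0.013426 + 0.962180 = 0.975606.
Q̄ = (S_0/π) × [bracket] = (1361/π) × 0.975606 = 422.65 W/m².
— Configuration B (ϕ=-19.2°):
cos h₀ = −tan(-19.2°) tan(+14.500°) = 0.0901, h₀ = 1.4806 rad.
Bracket: h₀ sin ϕ sin δ + cos ϕ cos δ sin h₀ = 1.4806×-0.32887×0.25038 + 0.94438×0.96815×0.99594 = -0.121916 + 0.910589 = 0.788673.
Q̄ = (S_0/π) × [bracket] = (1361/π) × 0.788673 = 341.67 W/m².
Ratio Q̄_A / Q̄_B = 422.65 / 341.67 = 1.237.

Q̄_A / Q̄_B ≈ 1.24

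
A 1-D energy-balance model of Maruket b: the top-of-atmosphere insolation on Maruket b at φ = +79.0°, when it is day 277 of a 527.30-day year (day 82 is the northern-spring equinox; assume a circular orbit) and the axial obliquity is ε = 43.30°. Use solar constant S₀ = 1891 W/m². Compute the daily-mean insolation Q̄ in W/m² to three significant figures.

Solar longitude: λ_s = 360° × (277 − 82)/527.30 = 133.131°.
sin δ = sin 43.30° × sin 133.131° = 0.50050, so δ = +30.033°.
cos H₀ = −tan(+79.0°) tan(+30.033°) = -2.9742 ≤ −1 ⇒ polar day, H₀ = π.
Bracket: H₀ sin φ sin δ + cos φ cos δ sin H₀ = 3.1416×0.98163×0.50050 + 0.19081×0.86573×0.00000 = 1.543486 + 0.000000 = 1.543486.
Q̄ = (S₀/π) × [bracket] = (1891/π) × 1.543486 = 929.1 W/m².

Q̄ ≈ 929 W/m²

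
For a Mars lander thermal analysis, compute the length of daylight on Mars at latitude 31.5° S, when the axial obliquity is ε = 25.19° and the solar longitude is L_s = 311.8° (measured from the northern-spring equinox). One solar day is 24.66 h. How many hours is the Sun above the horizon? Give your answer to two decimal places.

Solar declination: sin δ = sin ε · sin L_s = sin 25.19° × sin 311.8° = -0.31729, so δ = -18.499°.
cos h₀ = −tan ϕ · tan δ = −tan(-31.5°) × tan(-18.499°) = -0.2050, so h₀ = 1.7773 rad = 101.83°.
Daylight = 2h₀/(2π) × 24.66 h = (1.7773/π) × 24.66 = 13.95 h.

13.95 h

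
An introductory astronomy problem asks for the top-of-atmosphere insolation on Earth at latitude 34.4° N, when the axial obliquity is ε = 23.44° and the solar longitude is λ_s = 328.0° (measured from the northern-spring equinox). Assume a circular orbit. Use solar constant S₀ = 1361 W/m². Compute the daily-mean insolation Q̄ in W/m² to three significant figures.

Solar declination: sin δ = sin ε · sin λ_s = sin 23.44° × sin 328.0° = -0.21080, so δ = -12.169°.
cos H₀ = −tan(+34.4°) tan(-12.169°) = 0.1477, H₀ = 1.4226 rad.
Bracket: H₀ sin φ sin δ + cos φ cos δ sin H₀ = 1.4226×0.56497×-0.21080 + 0.82511×0.97753×0.98904 = -0.169426 + 0.797730 = 0.628304.
Q̄ = (S₀/π) × [bracket] = (1361/π) × 0.628304 = 272.2 W/m².

Q̄ ≈ 272 W/m²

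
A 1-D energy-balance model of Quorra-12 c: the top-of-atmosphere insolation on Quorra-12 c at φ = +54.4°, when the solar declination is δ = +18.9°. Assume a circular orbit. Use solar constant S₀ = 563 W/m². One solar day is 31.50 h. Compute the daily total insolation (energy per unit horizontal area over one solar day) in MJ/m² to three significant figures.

20.9 MJ/m²

cos H₀ = −tan(+54.4°) tan(+18.900°) = -0.4782, H₀ = 2.0694 rad.
Bracket: H₀ sin φ sin δ + cos φ cos δ sin H₀ = 2.0694×0.81310×0.32392 + 0.58212×0.94609×0.87824 = 0.545037 + 0.483680 = 1.028717.
Q̄ = (S₀/π) × [bracket] = (563/π) × 1.028717 = 184.35 W/m².
Daily total = Q̄ × 31.50 h × 3600 s/h = 184.35 × 31.50 × 3600 / 10⁶ = 20.91 MJ/m².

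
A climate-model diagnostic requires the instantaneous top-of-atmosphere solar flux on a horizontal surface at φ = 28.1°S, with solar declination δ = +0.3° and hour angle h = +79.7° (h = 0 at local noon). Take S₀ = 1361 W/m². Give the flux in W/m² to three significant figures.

211 W/m²

cos θ_z = sin φ sin δ + cos φ cos δ cos h = -0.002466 + 0.157724 = 0.155258.
Flux = S₀ · cos θ_z = 1361 × 0.155258 = 211.3 W/m².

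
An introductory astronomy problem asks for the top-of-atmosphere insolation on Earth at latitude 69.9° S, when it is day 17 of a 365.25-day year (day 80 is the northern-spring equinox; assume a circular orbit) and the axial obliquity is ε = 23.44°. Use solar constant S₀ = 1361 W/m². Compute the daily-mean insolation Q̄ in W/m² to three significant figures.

Q̄ ≈ 449 W/m²

Solar longitude: λ_s = 360° × (17 − 80)/365.25 = -62.094°, i.e. -62.094° + 360° = 297.906°.
sin δ = sin 23.44° × sin 297.906° = -0.35153, so δ = -20.581°.
cos H₀ = −tan(-69.9°) tan(-20.581°) = -1.0261 ≤ −1 ⇒ polar day, H₀ = π.
Bracket: H₀ sin φ sin δ + cos φ cos δ sin H₀ = 3.1416×-0.93909×-0.35153 + 0.34366×0.93618×0.00000 = 1.037100 + 0.000000 = 1.037100.
Q̄ = (S₀/π) × [bracket] = (1361/π) × 1.037100 = 449.3 W/m².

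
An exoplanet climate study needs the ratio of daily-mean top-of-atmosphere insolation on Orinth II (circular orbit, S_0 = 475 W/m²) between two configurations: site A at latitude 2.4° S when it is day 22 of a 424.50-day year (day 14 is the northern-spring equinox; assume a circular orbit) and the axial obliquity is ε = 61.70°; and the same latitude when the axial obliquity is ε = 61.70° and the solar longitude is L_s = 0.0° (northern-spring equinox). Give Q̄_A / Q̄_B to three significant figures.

Q̄_A / Q̄_B ≈ 0.988

— Configuration A (ϕ=-2.4°):
Solar longitude: L_s = 360° × (22 − 14)/424.50 = 6.784°.
sin δ = sin 61.70° × sin 6.784° = 0.10401, so δ = +5.970°.
cos h₀ = −tan(-2.4°) tan(+5.970°) = 0.0044, h₀ = 1.5664 rad.
Bracket: h₀ sin ϕ sin δ + cos ϕ cos δ sin h₀ = 1.5664×-0.04188×0.10401 + 0.99912×0.99458×0.99999 = -0.006823 + 0.993695 = 0.986872.
Q̄ = (S_0/π) × [bracket] = (475/π) × 0.986872 = 149.21 W/m².
— Configuration B (ϕ=-2.4°):
Solar declination: sin δ = sin ε · sin L_s = sin 61.70° × sin 0.0° = 0.00000, so δ = +0.000°.
cos h₀ = −tan(-2.4°) tan(+0.000°) = 0.0000, h₀ = 1.5708 rad.
Bracket: h₀ sin ϕ sin δ + cos ϕ cos δ sin h₀ = 1.5708×-0.04188×0.00000 + 0.99912×1.00000×1.00000 = -0.000000 + 0.999120 = 0.999120.
Q̄ = (S_0/π) × [bracket] = (475/π) × 0.999120 = 151.06 W/m².
Ratio Q̄_A / Q̄_B = 149.21 / 151.06 = 0.9878.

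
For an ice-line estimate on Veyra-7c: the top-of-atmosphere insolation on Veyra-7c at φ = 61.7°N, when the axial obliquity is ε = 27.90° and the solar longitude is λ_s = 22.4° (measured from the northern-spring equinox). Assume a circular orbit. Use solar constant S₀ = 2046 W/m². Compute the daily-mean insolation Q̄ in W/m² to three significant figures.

Q̄ ≈ 482 W/m²

Solar declination: sin δ = sin ε · sin λ_s = sin 27.90° × sin 22.4° = 0.17831, so δ = +10.272°.
cos H₀ = −tan(+61.7°) tan(+10.272°) = -0.3366, H₀ = 1.9141 rad.
Bracket: H₀ sin φ sin δ + cos φ cos δ sin H₀ = 1.9141×0.88048×0.17831 + 0.47409×0.98397×0.94166 = 0.300511 + 0.439275 = 0.739786.
Q̄ = (S₀/π) × [bracket] = (2046/π) × 0.739786 = 481.8 W/m².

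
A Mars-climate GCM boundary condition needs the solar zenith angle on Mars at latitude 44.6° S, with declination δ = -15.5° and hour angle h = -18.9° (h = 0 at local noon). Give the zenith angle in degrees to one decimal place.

θ_z = 33.2°

cos θ_z = sin φ sin δ + cos φ cos δ cos h = 0.187642 + 0.649138 = 0.836780.
θ_z = arccos(0.836780) = 33.2°.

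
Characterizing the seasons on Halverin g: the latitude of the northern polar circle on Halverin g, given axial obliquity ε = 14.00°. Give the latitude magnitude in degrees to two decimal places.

76.00°

The polar circle is the lowest latitude that experiences at least one full rotation of continuous daylight at the northern-summer solstice; it lies at |φ| = 90° − ε = 90° − 14.00° = 76.00°.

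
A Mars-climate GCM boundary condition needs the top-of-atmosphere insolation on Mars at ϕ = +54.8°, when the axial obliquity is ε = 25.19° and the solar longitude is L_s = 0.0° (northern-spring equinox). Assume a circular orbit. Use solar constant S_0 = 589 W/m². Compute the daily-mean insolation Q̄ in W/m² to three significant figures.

Solar declination: sin δ = sin ε · sin L_s = sin 25.19° × sin 0.0° = 0.00000, so δ = +0.000°.
cos h₀ = −tan(+54.8°) tan(+0.000°) = -0.0000, h₀ = 1.5708 rad.
Bracket: h₀ sin ϕ sin δ + cos ϕ cos δ sin h₀ = 1.5708×0.81714×0.00000 + 0.57643×1.00000×1.00000 = 0.000000 + 0.576430 = 0.576430.
Q̄ = (S_0/π) × [bracket] = (589/π) × 0.576430 = 108.1 W/m².

Q̄ ≈ 108 W/m²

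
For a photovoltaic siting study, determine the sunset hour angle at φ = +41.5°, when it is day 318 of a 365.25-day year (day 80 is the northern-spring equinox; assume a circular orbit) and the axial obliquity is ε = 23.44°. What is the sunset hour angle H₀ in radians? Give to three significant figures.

Solar longitude: λ_s = 360° × (318 − 80)/365.25 = 234.579°.
sin δ = sin 23.44° × sin 234.579° = -0.32416, so δ = -18.915°.
cos H₀ = −tan φ · tan δ = −tan(+41.5°) × tan(-18.915°) = 0.3032, so H₀ = 1.2628 rad = 72.35°.

H₀ = 1.26 rad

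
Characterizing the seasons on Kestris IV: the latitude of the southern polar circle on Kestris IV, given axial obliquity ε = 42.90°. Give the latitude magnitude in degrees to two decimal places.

47.10°

The polar circle is the lowest latitude that experiences at least one full rotation of continuous darkness at the northern-summer solstice; it lies at |φ| = 90° − ε = 90° − 42.90° = 47.10°.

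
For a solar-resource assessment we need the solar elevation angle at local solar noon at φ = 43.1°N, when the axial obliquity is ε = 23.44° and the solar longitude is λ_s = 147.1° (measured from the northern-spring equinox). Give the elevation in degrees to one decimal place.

Solar declination: sin δ = sin ε · sin λ_s = sin 23.44° × sin 147.1° = 0.21607, so δ = +12.478°.
At local noon the hour angle is zero, so the zenith angle equals |φ − δ| = |+43.1° − (+12.478°)| = 30.622°.
Elevation = 90° − 30.622° = 59.4°.

59.4°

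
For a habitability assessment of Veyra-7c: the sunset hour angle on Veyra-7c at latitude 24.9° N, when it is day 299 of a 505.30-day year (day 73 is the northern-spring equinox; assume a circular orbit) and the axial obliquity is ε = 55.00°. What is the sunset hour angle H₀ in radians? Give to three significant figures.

Solar longitude: λ_s = 360° × (299 − 73)/505.30 = 161.013°.
sin δ = sin 55.00° × sin 161.013° = 0.26651, so δ = +15.457°.
cos H₀ = −tan φ · tan δ = −tan(+24.9°) × tan(+15.457°) = -0.1284, so H₀ = 1.6995 rad = 97.37°.

H₀ = 1.70 rad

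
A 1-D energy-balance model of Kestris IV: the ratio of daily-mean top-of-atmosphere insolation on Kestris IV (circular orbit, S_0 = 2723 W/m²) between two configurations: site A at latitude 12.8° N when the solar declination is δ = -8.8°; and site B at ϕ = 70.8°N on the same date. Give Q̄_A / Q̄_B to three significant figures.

— Configuration A (ϕ=+12.8°):
cos h₀ = −tan(+12.8°) tan(-8.800°) = 0.0352, h₀ = 1.5356 rad.
Bracket: h₀ sin ϕ sin δ + cos ϕ cos δ sin h₀ = 1.5356×0.22155×-0.15299 + 0.97515×0.98823×0.99938 = -0.052049 + 0.963075 = 0.911026.
Q̄ = (S_0/π) × [bracket] = (2723/π) × 0.911026 = 789.64 W/m².
— Configuration B (ϕ=+70.8°):
cos h₀ = −tan(+70.8°) tan(-8.800°) = 0.4445, h₀ = 1.1101 rad.
Bracket: h₀ sin ϕ sin δ + cos ϕ cos δ sin h₀ = 1.1101×0.94438×-0.15299 + 0.32887×0.98823×0.89575 = -0.160388 + 0.291118 = 0.130730.
Q̄ = (S_0/π) × [bracket] = (2723/π) × 0.130730 = 113.31 W/m².
Ratio Q̄_A / Q̄_B = 789.64 / 113.31 = 6.969.

Q̄_A / Q̄_B ≈ 6.97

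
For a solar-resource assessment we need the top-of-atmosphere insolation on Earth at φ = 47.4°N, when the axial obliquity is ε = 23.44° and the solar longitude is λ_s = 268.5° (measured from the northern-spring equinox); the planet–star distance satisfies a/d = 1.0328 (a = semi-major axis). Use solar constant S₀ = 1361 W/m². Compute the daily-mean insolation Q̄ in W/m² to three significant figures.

Solar declination: sin δ = sin ε · sin λ_s = sin 23.44° × sin 268.5° = -0.39765, so δ = -23.431°.
cos H₀ = −tan(+47.4°) tan(-23.431°) = 0.4713, H₀ = 1.0800 rad.
Bracket: H₀ sin φ sin δ + cos φ cos δ sin H₀ = 1.0800×0.73610×-0.39765 + 0.67688×0.91754×0.88197 = -0.316127 + 0.547760 = 0.231633.
Inverse-square distance factor (a/d)² = 1.0328² = 1.066676.
Q̄ = (S₀/π) × 1.066676 × [bracket] = (1361/π) × 1.066676 × 0.231633 = 107.0 W/m².

Q̄ ≈ 107 W/m²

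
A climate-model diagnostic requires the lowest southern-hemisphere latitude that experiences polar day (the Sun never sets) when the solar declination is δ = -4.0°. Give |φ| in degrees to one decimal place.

Polar day requires cos H₀ = −tan φ tan δ ≤ −1, i.e. tan φ tan δ ≥ 1.
The boundary is |tan φ| · |tan δ| = 1, so |φ| = 90° − |δ| = 90° − 4.0° = 86.0° in the southern hemisphere.

|φ| = 86.0°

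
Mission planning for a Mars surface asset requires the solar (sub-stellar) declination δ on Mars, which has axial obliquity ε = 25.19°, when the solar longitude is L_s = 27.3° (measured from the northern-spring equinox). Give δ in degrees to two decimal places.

sin δ = sin ε · sin L_s = sin 25.19° × sin 27.3° = 0.195211.
δ = arcsin(0.195211) = +11.26°.

δ = +11.26°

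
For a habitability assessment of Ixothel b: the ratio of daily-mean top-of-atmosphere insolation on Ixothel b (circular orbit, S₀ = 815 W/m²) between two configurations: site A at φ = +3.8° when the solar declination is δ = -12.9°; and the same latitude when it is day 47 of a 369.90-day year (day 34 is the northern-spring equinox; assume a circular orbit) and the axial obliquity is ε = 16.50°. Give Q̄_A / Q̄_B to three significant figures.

— Configuration A (φ=+3.8°):
cos H₀ = −tan(+3.8°) tan(-12.900°) = 0.0152, H₀ = 1.5556 rad.
Bracket: H₀ sin φ sin δ + cos φ cos δ sin H₀ = 1.5556×0.06627×-0.22325 + 0.99780×0.97476×0.99988 = -0.023015 + 0.972499 = 0.949484.
Q̄ = (S₀/π) × [bracket] = (815/π) × 0.949484 = 246.32 W/m².
— Configuration B (φ=+3.8°):
Solar longitude: λ_s = 360° × (47 − 34)/369.90 = 12.652°.
sin δ = sin 16.50° × sin 12.652° = 0.06221, so δ = +3.567°.
cos H₀ = −tan(+3.8°) tan(+3.567°) = -0.0041, H₀ = 1.5749 rad.
Bracket: H₀ sin φ sin δ + cos φ cos δ sin H₀ = 1.5749×0.06627×0.06221 + 0.99780×0.99806×0.99999 = 0.006493 + 0.995854 = 1.002347.
Q̄ = (S₀/π) × [bracket] = (815/π) × 1.002347 = 260.03 W/m².
Ratio Q̄_A / Q̄_B = 246.32 / 260.03 = 0.9473.

Q̄_A / Q̄_B ≈ 0.947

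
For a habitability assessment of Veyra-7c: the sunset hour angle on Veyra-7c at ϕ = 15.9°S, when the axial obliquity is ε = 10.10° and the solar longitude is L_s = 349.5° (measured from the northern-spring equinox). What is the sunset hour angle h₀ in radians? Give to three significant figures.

h₀ = 1.58 rad

Solar declination: sin δ = sin ε · sin L_s = sin 10.10° × sin 349.5° = -0.03196, so δ = -1.831°.
cos h₀ = −tan ϕ · tan δ = −tan(-15.9°) × tan(-1.831°) = -0.0091, so h₀ = 1.5799 rad = 90.52°.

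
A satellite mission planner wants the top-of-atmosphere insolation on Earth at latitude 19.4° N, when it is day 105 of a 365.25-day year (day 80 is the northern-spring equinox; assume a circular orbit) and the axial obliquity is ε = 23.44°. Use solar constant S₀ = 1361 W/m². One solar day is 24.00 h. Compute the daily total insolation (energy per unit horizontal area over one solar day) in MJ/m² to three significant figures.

Solar longitude: λ_s = 360° × (105 − 80)/365.25 = 24.641°.
sin δ = sin 23.44° × sin 24.641° = 0.16585, so δ = +9.547°.
cos H₀ = −tan(+19.4°) tan(+9.547°) = -0.0592, H₀ = 1.6301 rad.
Bracket: H₀ sin φ sin δ + cos φ cos δ sin H₀ = 1.6301×0.33216×0.16585 + 0.94322×0.98615×0.99824 = 0.089800 + 0.928519 = 1.018319.
Q̄ = (S₀/π) × [bracket] = (1361/π) × 1.018319 = 441.16 W/m².
Daily total = Q̄ × 24.00 h × 3600 s/h = 441.16 × 24.00 × 3600 / 10⁶ = 38.12 MJ/m².

38.1 MJ/m²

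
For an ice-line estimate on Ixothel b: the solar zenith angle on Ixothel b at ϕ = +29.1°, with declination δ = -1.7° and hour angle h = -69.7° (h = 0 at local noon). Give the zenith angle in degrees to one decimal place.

θ_z = 73.2°

cos θ_z = sin ϕ sin δ + cos ϕ cos δ cos h = -0.014428 + 0.303009 = 0.288581.
θ_z = arccos(0.288581) = 73.2°.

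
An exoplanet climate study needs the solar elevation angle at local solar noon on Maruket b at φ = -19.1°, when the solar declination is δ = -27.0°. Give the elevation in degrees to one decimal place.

82.1°

At local noon the hour angle is zero, so the zenith angle equals |φ − δ| = |-19.1° − (-27.000°)| = 7.900°.
Elevation = 90° − 7.900° = 82.1°.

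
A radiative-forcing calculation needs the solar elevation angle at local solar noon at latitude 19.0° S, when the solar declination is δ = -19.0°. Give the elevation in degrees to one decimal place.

90.0°

At local noon the hour angle is zero, so the zenith angle equals |φ − δ| = |-19.0° − (-19.000°)| = 0.000°.
Elevation = 90° − 0.000° = 90.0°.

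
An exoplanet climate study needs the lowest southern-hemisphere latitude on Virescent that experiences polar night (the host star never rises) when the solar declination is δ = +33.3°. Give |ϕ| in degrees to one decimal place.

Polar night requires cos h₀ = −tan ϕ tan δ ≥ 1, i.e. tan ϕ tan δ ≤ −1.
The boundary is |tan ϕ| · |tan δ| = 1, so |ϕ| = 90° − |δ| = 90° − 33.3° = 56.7° in the southern hemisphere.

|ϕ| = 56.7°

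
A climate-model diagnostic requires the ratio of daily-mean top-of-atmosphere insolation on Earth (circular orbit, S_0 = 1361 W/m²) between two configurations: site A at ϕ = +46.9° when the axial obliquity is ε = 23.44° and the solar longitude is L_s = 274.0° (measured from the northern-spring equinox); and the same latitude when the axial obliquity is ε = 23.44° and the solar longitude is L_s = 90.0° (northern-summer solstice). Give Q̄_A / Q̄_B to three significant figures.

Q̄_A / Q̄_B ≈ 0.209

— Configuration A (ϕ=+46.9°):
Solar declination: sin δ = sin ε · sin L_s = sin 23.44° × sin 274.0° = -0.39682, so δ = -23.380°.
cos h₀ = −tan(+46.9°) tan(-23.380°) = 0.4620, h₀ = 1.0906 rad.
Bracket: h₀ sin ϕ sin δ + cos ϕ cos δ sin h₀ = 1.0906×0.73016×-0.39682 + 0.68327×0.91790×0.88689 = -0.315993 + 0.556234 = 0.240241.
Q̄ = (S_0/π) × [bracket] = (1361/π) × 0.240241 = 104.08 W/m².
— Configuration B (ϕ=+46.9°):
Solar declination: sin δ = sin ε · sin L_s = sin 23.44° × sin 90.0° = 0.39779, so δ = +23.440°.
cos h₀ = −tan(+46.9°) tan(+23.440°) = -0.4633, h₀ = 2.0525 rad.
Bracket: h₀ sin ϕ sin δ + cos ϕ cos δ sin h₀ = 2.0525×0.73016×0.39779 + 0.68327×0.91748×0.88619 = 0.596149 + 0.555541 = 1.151690.
Q̄ = (S_0/π) × [bracket] = (1361/π) × 1.151690 = 498.93 W/m².
Ratio Q̄_A / Q̄_B = 104.08 / 498.93 = 0.2086.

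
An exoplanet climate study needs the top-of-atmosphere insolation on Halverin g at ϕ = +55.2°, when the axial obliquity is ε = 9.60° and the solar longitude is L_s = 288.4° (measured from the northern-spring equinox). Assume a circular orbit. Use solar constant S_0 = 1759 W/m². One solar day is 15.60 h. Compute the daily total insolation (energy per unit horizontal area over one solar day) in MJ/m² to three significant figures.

Solar declination: sin δ = sin ε · sin L_s = sin 9.60° × sin 288.4° = -0.15824, so δ = -9.105°.
cos h₀ = −tan(+55.2°) tan(-9.105°) = 0.2306, h₀ = 1.3381 rad.
Bracket: h₀ sin ϕ sin δ + cos ϕ cos δ sin h₀ = 1.3381×0.82115×-0.15824 + 0.57071×0.98740×0.97305 = -0.173871 + 0.548332 = 0.374461.
Q̄ = (S_0/π) × [bracket] = (1759/π) × 0.374461 = 209.66 W/m².
Daily total = Q̄ × 15.60 h × 3600 s/h = 209.66 × 15.60 × 3600 / 10⁶ = 11.77 MJ/m².

11.8 MJ/m²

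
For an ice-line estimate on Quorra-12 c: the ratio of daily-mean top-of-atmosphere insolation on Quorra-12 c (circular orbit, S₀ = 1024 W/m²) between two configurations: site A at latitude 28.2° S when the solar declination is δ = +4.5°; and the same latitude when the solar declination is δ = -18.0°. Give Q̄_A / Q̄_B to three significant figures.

Q̄_A / Q̄_B ≈ 0.760

— Configuration A (φ=-28.2°):
cos H₀ = −tan(-28.2°) tan(+4.500°) = 0.0422, H₀ = 1.5286 rad.
Bracket: H₀ sin φ sin δ + cos φ cos δ sin H₀ = 1.5286×-0.47255×0.07846 + 0.88130×0.99692×0.99911 = -0.056675 + 0.877804 = 0.821129.
Q̄ = (S₀/π) × [bracket] = (1024/π) × 0.821129 = 267.65 W/m².
— Configuration B (φ=-28.2°):
cos H₀ = −tan(-28.2°) tan(-18.000°) = -0.1742, H₀ = 1.7459 rad.
Bracket: H₀ sin φ sin δ + cos φ cos δ sin H₀ = 1.7459×-0.47255×-0.30902 + 0.88130×0.95106×0.98471 = 0.254949 + 0.825354 = 1.080303.
Q̄ = (S₀/π) × [bracket] = (1024/π) × 1.080303 = 352.12 W/m².
Ratio Q̄_A / Q̄_B = 267.65 / 352.12 = 0.7601.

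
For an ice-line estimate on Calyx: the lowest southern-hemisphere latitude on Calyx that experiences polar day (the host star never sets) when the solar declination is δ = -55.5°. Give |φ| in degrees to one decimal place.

|φ| = 34.5°

Polar day requires cos H₀ = −tan φ tan δ ≤ −1, i.e. tan φ tan δ ≥ 1.
The boundary is |tan φ| · |tan δ| = 1, so |φ| = 90° − |δ| = 90° − 55.5° = 34.5° in the southern hemisphere.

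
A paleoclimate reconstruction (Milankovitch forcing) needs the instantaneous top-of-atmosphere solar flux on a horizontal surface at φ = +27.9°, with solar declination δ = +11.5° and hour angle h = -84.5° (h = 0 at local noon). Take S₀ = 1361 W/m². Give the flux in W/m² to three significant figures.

cos θ_z = sin φ sin δ + cos φ cos δ cos h = 0.093290 + 0.083005 = 0.176295.
Flux = S₀ · cos θ_z = 1361 × 0.176295 = 239.9 W/m².

240 W/m²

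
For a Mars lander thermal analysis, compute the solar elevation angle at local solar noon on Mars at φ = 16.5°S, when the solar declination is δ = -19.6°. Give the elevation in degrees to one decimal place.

86.9°

At local noon the hour angle is zero, so the zenith angle equals |φ − δ| = |-16.5° − (-19.600°)| = 3.100°.
Elevation = 90° − 3.100° = 86.9°.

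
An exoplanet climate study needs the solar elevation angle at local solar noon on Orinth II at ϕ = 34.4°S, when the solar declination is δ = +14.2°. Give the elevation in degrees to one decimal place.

41.4°

At local noon the hour angle is zero, so the zenith angle equals |ϕ − δ| = |-34.4° − (+14.200°)| = 48.600°.
Elevation = 90° − 48.600° = 41.4°.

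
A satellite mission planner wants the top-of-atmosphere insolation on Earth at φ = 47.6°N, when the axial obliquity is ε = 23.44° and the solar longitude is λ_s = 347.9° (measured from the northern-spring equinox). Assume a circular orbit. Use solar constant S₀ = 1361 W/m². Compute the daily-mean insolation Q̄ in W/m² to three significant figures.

Q̄ ≈ 250 W/m²

Solar declination: sin δ = sin ε · sin λ_s = sin 23.44° × sin 347.9° = -0.08338, so δ = -4.783°.
cos H₀ = −tan(+47.6°) tan(-4.783°) = 0.0916, H₀ = 1.4790 rad.
Bracket: H₀ sin φ sin δ + cos φ cos δ sin H₀ = 1.4790×0.73846×-0.08338 + 0.67430×0.99652×0.99579 = -0.091066 + 0.669125 = 0.578059.
Q̄ = (S₀/π) × [bracket] = (1361/π) × 0.578059 = 250.4 W/m².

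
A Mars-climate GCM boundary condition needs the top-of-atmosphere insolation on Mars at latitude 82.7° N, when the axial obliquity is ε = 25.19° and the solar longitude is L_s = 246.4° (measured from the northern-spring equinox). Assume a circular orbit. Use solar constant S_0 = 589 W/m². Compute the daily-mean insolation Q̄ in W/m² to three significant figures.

Q̄ ≈ 0.00 W/m²

Solar declination: sin δ = sin ε · sin L_s = sin 25.19° × sin 246.4° = -0.39002, so δ = -22.956°.
cos h₀ = −tan(+82.7°) tan(-22.956°) = 3.3065 ≥ 1 ⇒ polar night, h₀ = 0 and Q̄ = 0.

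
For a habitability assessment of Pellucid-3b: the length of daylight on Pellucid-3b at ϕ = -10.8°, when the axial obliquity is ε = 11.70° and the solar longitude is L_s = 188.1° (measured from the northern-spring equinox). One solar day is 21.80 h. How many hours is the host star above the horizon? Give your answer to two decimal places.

10.94 h

Solar declination: sin δ = sin ε · sin L_s = sin 11.70° × sin 188.1° = -0.02857, so δ = -1.637°.
cos h₀ = −tan ϕ · tan δ = −tan(-10.8°) × tan(-1.637°) = -0.0055, so h₀ = 1.5762 rad = 90.31°.
Daylight = 2h₀/(2π) × 21.80 h = (1.5762/π) × 21.80 = 10.94 h.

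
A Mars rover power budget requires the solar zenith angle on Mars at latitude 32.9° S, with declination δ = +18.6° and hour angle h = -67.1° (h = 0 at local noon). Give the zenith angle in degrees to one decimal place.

cos θ_z = sin φ sin δ + cos φ cos δ cos h = -0.173251 + 0.309651 = 0.136400.
θ_z = arccos(0.136400) = 82.2°.

θ_z = 82.2°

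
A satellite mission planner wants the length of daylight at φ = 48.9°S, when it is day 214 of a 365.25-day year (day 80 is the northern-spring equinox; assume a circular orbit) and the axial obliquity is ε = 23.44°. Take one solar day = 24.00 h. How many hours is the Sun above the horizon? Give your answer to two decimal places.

Solar longitude: λ_s = 360° × (214 − 80)/365.25 = 132.074°.
sin δ = sin 23.44° × sin 132.074° = 0.29527, so δ = +17.174°.
cos H₀ = −tan φ · tan δ = −tan(-48.9°) × tan(+17.174°) = 0.3543, so H₀ = 1.2087 rad = 69.25°.
Daylight = 2H₀/(2π) × 24.00 h = (1.2087/π) × 24.00 = 9.23 h.

9.23 h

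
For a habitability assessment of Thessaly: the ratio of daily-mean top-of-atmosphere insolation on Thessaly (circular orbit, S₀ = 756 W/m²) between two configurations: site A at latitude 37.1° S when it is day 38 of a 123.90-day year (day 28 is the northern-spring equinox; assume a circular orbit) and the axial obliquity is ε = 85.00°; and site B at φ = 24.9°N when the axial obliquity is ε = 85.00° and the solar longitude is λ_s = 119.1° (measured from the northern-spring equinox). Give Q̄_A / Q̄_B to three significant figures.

Q̄_A / Q̄_B ≈ 0.255

— Configuration A (φ=-37.1°):
Solar longitude: λ_s = 360° × (38 − 28)/123.90 = 29.056°.
sin δ = sin 85.00° × sin 29.056° = 0.48381, so δ = +28.935°.
cos H₀ = −tan(-37.1°) tan(+28.935°) = 0.4181, H₀ = 1.1395 rad.
Bracket: H₀ sin φ sin δ + cos φ cos δ sin H₀ = 1.1395×-0.60321×0.48381 + 0.79758×0.87517×0.90840 = -0.332551 + 0.634080 = 0.301529.
Q̄ = (S₀/π) × [bracket] = (756/π) × 0.301529 = 72.561 W/m².
— Configuration B (φ=+24.9°):
Solar declination: sin δ = sin ε · sin λ_s = sin 85.00° × sin 119.1° = 0.87045, so δ = +60.511°.
cos H₀ = −tan(+24.9°) tan(+60.511°) = -0.8208, H₀ = 2.5336 rad.
Bracket: H₀ sin φ sin δ + cos φ cos δ sin H₀ = 2.5336×0.42104×0.87045 + 0.90704×0.49226×0.57122 = 0.928550 + 0.255049 = 1.183599.
Q̄ = (S₀/π) × [bracket] = (756/π) × 1.183599 = 284.82 W/m².
Ratio Q̄_A / Q̄_B = 72.561 / 284.82 = 0.2548.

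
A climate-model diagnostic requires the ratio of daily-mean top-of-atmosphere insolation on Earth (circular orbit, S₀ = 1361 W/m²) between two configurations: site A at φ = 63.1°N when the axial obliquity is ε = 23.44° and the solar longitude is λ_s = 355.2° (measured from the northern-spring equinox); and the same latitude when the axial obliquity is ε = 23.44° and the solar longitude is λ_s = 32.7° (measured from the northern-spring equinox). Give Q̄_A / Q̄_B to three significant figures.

— Configuration A (φ=+63.1°):
Solar declination: sin δ = sin ε · sin λ_s = sin 23.44° × sin 355.2° = -0.03329, so δ = -1.908°.
cos H₀ = −tan(+63.1°) tan(-1.908°) = 0.0656, H₀ = 1.5051 rad.
Bracket: H₀ sin φ sin δ + cos φ cos δ sin H₀ = 1.5051×0.89180×-0.03329 + 0.45243×0.99945×0.99784 = -0.044683 + 0.451204 = 0.406521.
Q̄ = (S₀/π) × [bracket] = (1361/π) × 0.406521 = 176.11 W/m².
— Configuration B (φ=+63.1°):
Solar declination: sin δ = sin ε · sin λ_s = sin 23.44° × sin 32.7° = 0.21490, so δ = +12.410°.
cos H₀ = −tan(+63.1°) tan(+12.410°) = -0.4337, H₀ = 2.0194 rad.
Bracket: H₀ sin φ sin δ + cos φ cos δ sin H₀ = 2.0194×0.89180×0.21490 + 0.45243×0.97664×0.90104 = 0.387014 + 0.398135 = 0.785149.
Q̄ = (S₀/π) × [bracket] = (1361/π) × 0.785149 = 340.14 W/m².
Ratio Q̄_A / Q̄_B = 176.11 / 340.14 = 0.5178.

Q̄_A / Q̄_B ≈ 0.518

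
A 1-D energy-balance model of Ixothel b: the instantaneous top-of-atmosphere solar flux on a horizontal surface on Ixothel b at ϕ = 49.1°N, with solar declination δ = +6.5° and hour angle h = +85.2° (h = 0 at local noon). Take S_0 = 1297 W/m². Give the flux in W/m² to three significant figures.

cos θ_z = sin ϕ sin δ + cos ϕ cos δ cos h = 0.085565 + 0.054435 = 0.140000.
Flux = S_0 · cos θ_z = 1297 × 0.140000 = 181.6 W/m².

182 W/m²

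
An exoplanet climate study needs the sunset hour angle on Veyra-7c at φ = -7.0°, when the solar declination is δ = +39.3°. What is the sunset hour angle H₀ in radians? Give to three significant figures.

H₀ = 1.47 rad

cos H₀ = −tan φ · tan δ = −tan(-7.0°) × tan(+39.300°) = 0.1005, so H₀ = 1.4701 rad = 84.23°.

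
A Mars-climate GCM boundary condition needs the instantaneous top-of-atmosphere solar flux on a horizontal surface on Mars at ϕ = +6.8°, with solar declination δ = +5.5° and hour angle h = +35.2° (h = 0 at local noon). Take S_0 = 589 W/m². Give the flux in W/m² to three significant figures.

482 W/m²

cos θ_z = sin ϕ sin δ + cos ϕ cos δ cos h = 0.011349 + 0.807661 = 0.819010.
Flux = S_0 · cos θ_z = 589 × 0.819010 = 482.4 W/m².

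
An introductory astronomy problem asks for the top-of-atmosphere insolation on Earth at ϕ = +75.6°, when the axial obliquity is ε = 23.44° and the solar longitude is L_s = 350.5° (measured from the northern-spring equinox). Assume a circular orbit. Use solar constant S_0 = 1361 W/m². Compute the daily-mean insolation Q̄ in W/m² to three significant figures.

Q̄ ≈ 67.8 W/m²

Solar declination: sin δ = sin ε · sin L_s = sin 23.44° × sin 350.5° = -0.06565, so δ = -3.764°.
cos h₀ = −tan(+75.6°) tan(-3.764°) = 0.2563, h₀ = 1.3116 rad.
Bracket: h₀ sin ϕ sin δ + cos ϕ cos δ sin h₀ = 1.3116×0.96858×-0.06565 + 0.24869×0.99784×0.96661 = -0.083401 + 0.239867 = 0.156466.
Q̄ = (S_0/π) × [bracket] = (1361/π) × 0.156466 = 67.78 W/m².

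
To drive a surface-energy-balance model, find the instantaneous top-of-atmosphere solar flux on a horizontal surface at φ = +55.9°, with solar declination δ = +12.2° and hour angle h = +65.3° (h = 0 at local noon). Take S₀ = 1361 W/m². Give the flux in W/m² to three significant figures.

550 W/m²

cos θ_z = sin φ sin δ + cos φ cos δ cos h = 0.174990 + 0.228982 = 0.403972.
Flux = S₀ · cos θ_z = 1361 × 0.403972 = 549.8 W/m².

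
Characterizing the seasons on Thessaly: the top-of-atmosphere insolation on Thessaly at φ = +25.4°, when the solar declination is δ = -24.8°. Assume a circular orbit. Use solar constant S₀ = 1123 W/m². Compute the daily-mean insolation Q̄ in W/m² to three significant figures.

cos H₀ = −tan(+25.4°) tan(-24.800°) = 0.2194, H₀ = 1.3496 rad.
Bracket: H₀ sin φ sin δ + cos φ cos δ sin H₀ = 1.3496×0.42894×-0.41945 + 0.90334×0.90778×0.97563 = -0.242819 + 0.800050 = 0.557231.
Q̄ = (S₀/π) × [bracket] = (1123/π) × 0.557231 = 199.2 W/m².

Q̄ ≈ 199 W/m²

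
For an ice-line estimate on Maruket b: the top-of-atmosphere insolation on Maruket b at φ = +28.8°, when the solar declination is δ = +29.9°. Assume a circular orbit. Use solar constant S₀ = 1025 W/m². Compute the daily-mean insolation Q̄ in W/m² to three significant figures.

Q̄ ≈ 383 W/m²

cos H₀ = −tan(+28.8°) tan(+29.900°) = -0.3161, H₀ = 1.8924 rad.
Bracket: H₀ sin φ sin δ + cos φ cos δ sin H₀ = 1.8924×0.48175×0.49849 + 0.87631×0.86690×0.94872 = 0.454455 + 0.720717 = 1.175172.
Q̄ = (S₀/π) × [bracket] = (1025/π) × 1.175172 = 383.4 W/m².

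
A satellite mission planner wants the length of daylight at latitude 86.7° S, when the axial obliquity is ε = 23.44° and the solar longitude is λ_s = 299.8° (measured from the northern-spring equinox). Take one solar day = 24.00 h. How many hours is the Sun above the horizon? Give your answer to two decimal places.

24.00 h

Solar declination: sin δ = sin ε · sin λ_s = sin 23.44° × sin 299.8° = -0.34519, so δ = -20.193°.
Sunrise equation: cos H₀ = −tan φ · tan δ = -6.3787 ≤ −1, so the Sun never sets (polar day) and H₀ = π.
Daylight = 2H₀/(2π) × 24.00 h = (3.1416/π) × 24.00 = 24.00 h.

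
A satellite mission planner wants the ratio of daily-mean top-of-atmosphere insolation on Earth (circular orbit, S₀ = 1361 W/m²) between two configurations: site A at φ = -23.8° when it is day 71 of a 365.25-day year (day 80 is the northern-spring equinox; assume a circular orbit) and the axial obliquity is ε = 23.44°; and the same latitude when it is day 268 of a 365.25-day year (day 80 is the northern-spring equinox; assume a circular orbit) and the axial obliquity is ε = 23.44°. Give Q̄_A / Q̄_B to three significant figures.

— Configuration A (φ=-23.8°):
Solar longitude: λ_s = 360° × (71 − 80)/365.25 = -8.871°, i.e. -8.871° + 360° = 351.129°.
sin δ = sin 23.44° × sin 351.129° = -0.06134, so δ = -3.517°.
cos H₀ = −tan(-23.8°) tan(-3.517°) = -0.0271, H₀ = 1.5979 rad.
Bracket: H₀ sin φ sin δ + cos φ cos δ sin H₀ = 1.5979×-0.40355×-0.06134 + 0.91496×0.99812×0.99963 = 0.039554 + 0.912902 = 0.952456.
Q̄ = (S₀/π) × [bracket] = (1361/π) × 0.952456 = 412.62 W/m².
— Configuration B (φ=-23.8°):
Solar longitude: λ_s = 360° × (268 − 80)/365.25 = 185.298°.
sin δ = sin 23.44° × sin 185.298° = -0.03673, so δ = -2.105°.
cos H₀ = −tan(-23.8°) tan(-2.105°) = -0.0162, H₀ = 1.5870 rad.
Bracket: H₀ sin φ sin δ + cos φ cos δ sin H₀ = 1.5870×-0.40355×-0.03673 + 0.91496×0.99933×0.99987 = 0.023523 + 0.914228 = 0.937751.
Q̄ = (S₀/π) × [bracket] = (1361/π) × 0.937751 = 406.25 W/m².
Ratio Q̄_A / Q̄_B = 412.62 / 406.25 = 1.016.

Q̄_A / Q̄_B ≈ 1.02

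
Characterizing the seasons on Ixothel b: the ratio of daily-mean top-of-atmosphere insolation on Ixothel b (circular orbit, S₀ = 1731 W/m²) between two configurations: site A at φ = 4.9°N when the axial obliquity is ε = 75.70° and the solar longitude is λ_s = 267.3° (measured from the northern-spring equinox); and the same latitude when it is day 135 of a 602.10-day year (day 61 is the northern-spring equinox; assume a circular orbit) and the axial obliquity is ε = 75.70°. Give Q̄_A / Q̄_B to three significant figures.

— Configuration A (φ=+4.9°):
Solar declination: sin δ = sin ε · sin λ_s = sin 75.70° × sin 267.3° = -0.96794, so δ = -75.453°.
cos H₀ = −tan(+4.9°) tan(-75.453°) = 0.3304, H₀ = 1.2341 rad.
Bracket: H₀ sin φ sin δ + cos φ cos δ sin H₀ = 1.2341×0.08542×-0.96794 + 0.99635×0.25118×0.94385 = -0.102037 + 0.236211 = 0.134174.
Q̄ = (S₀/π) × [bracket] = (1731/π) × 0.134174 = 73.929 W/m².
— Configuration B (φ=+4.9°):
Solar longitude: λ_s = 360° × (135 − 61)/602.10 = 44.245°.
sin δ = sin 75.70° × sin 44.245° = 0.67611, so δ = +42.540°.
cos H₀ = −tan(+4.9°) tan(+42.540°) = -0.0787, H₀ = 1.6495 rad.
Bracket: H₀ sin φ sin δ + cos φ cos δ sin H₀ = 1.6495×0.08542×0.67611 + 0.99635×0.73680×0.99690 = 0.095264 + 0.731835 = 0.827099.
Q̄ = (S₀/π) × [bracket] = (1731/π) × 0.827099 = 455.73 W/m².
Ratio Q̄_A / Q̄_B = 73.929 / 455.73 = 0.1622.

Q̄_A / Q̄_B ≈ 0.162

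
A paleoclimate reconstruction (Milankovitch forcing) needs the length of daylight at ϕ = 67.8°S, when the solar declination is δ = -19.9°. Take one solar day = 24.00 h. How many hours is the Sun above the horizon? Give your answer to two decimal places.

cos h₀ = −tan ϕ · tan δ = −tan(-67.8°) × tan(-19.900°) = -0.8870, so h₀ = 2.6617 rad = 152.50°.
Daylight = 2h₀/(2π) × 24.00 h = (2.6617/π) × 24.00 = 20.33 h.

20.33 h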